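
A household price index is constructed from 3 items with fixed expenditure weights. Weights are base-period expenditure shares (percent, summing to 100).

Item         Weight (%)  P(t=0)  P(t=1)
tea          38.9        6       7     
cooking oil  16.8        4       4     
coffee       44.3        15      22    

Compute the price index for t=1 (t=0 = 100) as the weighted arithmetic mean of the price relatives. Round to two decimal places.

tea: 38.9 × (7/6) = 38.9 × 1.166667 = 45.3833
cooking oil: 16.8 × (4/4) = 16.8 × 1.000000 = 16.8000
coffee: 44.3 × (22/15) = 44.3 × 1.466667 = 64.9733
Index = Σ wᵢ·(p₁ᵢ/p₀ᵢ) = 45.3833 + 16.8000 + 64.9733 = 127.1567

127.16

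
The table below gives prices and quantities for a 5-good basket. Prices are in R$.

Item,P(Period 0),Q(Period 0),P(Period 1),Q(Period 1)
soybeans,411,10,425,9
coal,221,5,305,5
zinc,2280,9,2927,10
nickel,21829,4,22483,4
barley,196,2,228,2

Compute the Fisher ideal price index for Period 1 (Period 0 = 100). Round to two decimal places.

Laspeyres component (base-period weights):
ΣP(Period 1)Q(Period 0) = 425×10 + 305×5 + 2927×9 + 22483×4 + 228×2 = 4250 + 1525 + 26343 + 89932 + 456 = 122506
ΣP(Period 0)Q(Period 0) = 411×10 + 221×5 + 2280×9 + 21829×4 + 196×2 = 4110 + 1105 + 20520 + 87316 + 392 = 113443
L = 122506 / 113443 × 100 = 107.9890
Paasche component (current-period weights):
ΣP(Period 1)Q(Period 1) = 425×9 + 305×5 + 2927×10 + 22483×4 + 228×2 = 3825 + 1525 + 29270 + 89932 + 456 = 125008
ΣP(Period 0)Q(Period 1) = 411×9 + 221×5 + 2280×10 + 21829×4 + 196×2 = 3699 + 1105 + 22800 + 87316 + 392 = 115312
P = 125008 / 115312 × 100 = 108.4085
Fisher = √(L × P) = √(107.9890 × 108.4085) = 108.1986

108.20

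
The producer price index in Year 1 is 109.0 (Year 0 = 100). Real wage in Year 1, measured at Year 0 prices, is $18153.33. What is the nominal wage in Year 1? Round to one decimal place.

19787.1

Nominal = Real × (Index/100) = 18153.33 × (109.0/100)
        = 18153.33 × 1.090 = 19787.1297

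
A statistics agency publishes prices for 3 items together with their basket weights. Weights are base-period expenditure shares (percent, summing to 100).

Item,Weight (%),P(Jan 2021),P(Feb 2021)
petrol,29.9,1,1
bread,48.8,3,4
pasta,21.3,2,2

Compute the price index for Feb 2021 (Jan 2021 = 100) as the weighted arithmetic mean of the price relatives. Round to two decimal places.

116.27

petrol: 29.9 × (1/1) = 29.9 × 1.000000 = 29.9000
bread: 48.8 × (4/3) = 48.8 × 1.333333 = 65.0667
pasta: 21.3 × (2/2) = 21.3 × 1.000000 = 21.3000
Index = Σ wᵢ·(p₁ᵢ/p₀ᵢ) = 29.9000 + 65.0667 + 21.3000 = 116.2667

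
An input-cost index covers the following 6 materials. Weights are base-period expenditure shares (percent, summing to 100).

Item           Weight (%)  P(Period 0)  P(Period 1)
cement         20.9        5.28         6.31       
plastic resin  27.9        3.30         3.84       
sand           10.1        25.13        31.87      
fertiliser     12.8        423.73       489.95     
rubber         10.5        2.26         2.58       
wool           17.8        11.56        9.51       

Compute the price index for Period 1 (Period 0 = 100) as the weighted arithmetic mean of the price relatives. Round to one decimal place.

111.7

cement: 20.9 × (6.31/5.28) = 20.9 × 1.195076 = 24.9771
plastic resin: 27.9 × (3.84/3.30) = 27.9 × 1.163636 = 32.4655
sand: 10.1 × (31.87/25.13) = 10.1 × 1.268205 = 12.8089
fertiliser: 12.8 × (489.95/423.73) = 12.8 × 1.156279 = 14.8004
rubber: 10.5 × (2.58/2.26) = 10.5 × 1.141593 = 11.9867
wool: 17.8 × (9.51/11.56) = 17.8 × 0.822664 = 14.6434
Index = Σ wᵢ·(p₁ᵢ/p₀ᵢ) = 24.9771 + 32.4655 + 12.8089 + 14.8004 + 11.9867 + 14.6434 = 111.6819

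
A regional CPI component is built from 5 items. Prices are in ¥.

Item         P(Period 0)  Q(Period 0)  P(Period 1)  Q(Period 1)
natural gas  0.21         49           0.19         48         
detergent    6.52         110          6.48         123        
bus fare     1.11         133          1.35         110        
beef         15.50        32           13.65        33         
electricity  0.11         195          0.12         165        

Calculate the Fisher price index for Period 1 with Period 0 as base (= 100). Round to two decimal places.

Laspeyres component (base-period weights):
ΣP(Period 1)Q(Period 0) = 0.19×49 + 6.48×110 + 1.35×133 + 13.65×32 + 0.12×195 = 9.31 + 712.8 + 179.55 + 436.8 + 23.4 = 1361.86
ΣP(Period 0)Q(Period 0) = 0.21×49 + 6.52×110 + 1.11×133 + 15.50×32 + 0.11×195 = 10.29 + 717.2 + 147.63 + 496 + 21.45 = 1392.57
L = 1361.86 / 1392.57 × 100 = 97.7947
Paasche component (current-period weights):
ΣP(Period 1)Q(Period 1) = 0.19×48 + 6.48×123 + 1.35×110 + 13.65×33 + 0.12×165 = 9.12 + 797.04 + 148.5 + 450.45 + 19.8 = 1424.91
ΣP(Period 0)Q(Period 1) = 0.21×48 + 6.52×123 + 1.11×110 + 15.50×33 + 0.11×165 = 10.08 + 801.96 + 122.1 + 511.5 + 18.15 = 1463.79
P = 1424.91 / 1463.79 × 100 = 97.3439
Fisher = √(L × P) = √(97.7947 × 97.3439) = 97.5690

97.57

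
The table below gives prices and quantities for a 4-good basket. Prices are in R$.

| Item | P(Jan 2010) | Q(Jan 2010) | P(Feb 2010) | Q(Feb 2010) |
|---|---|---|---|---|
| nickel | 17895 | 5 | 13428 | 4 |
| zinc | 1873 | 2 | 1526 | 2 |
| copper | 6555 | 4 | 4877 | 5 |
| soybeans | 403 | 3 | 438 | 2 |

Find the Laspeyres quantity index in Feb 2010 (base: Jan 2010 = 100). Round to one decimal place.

90.3

Laspeyres quantity index uses base-period prices as weights.
ΣP(Jan 2010)·Q(Feb 2010) = 17895×4 + 1873×2 + 6555×5 + 403×2 = 71580 + 3746 + 32775 + 806 = 108907
ΣP(Jan 2010)·Q(Jan 2010) = 17895×5 + 1873×2 + 6555×4 + 403×3 = 89475 + 3746 + 26220 + 1209 = 120650
Index = 108907 / 120650 × 100 = 90.2669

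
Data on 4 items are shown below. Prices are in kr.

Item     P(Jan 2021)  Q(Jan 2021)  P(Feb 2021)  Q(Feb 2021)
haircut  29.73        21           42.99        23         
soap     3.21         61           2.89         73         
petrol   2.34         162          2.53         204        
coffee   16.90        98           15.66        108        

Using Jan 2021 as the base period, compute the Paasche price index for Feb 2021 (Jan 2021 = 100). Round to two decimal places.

105.79

Paasche price index uses current-period quantities as weights.
ΣP(Feb 2021)·Q(Feb 2021) = 42.99×23 + 2.89×73 + 2.53×204 + 15.66×108 = 988.77 + 210.97 + 516.12 + 1691.28 = 3407.14
ΣP(Jan 2021)·Q(Feb 2021) = 29.73×23 + 3.21×73 + 2.34×204 + 16.90×108 = 683.79 + 234.33 + 477.36 + 1825.2 = 3220.68
Index = 3407.14 / 3220.68 × 100 = 105.7895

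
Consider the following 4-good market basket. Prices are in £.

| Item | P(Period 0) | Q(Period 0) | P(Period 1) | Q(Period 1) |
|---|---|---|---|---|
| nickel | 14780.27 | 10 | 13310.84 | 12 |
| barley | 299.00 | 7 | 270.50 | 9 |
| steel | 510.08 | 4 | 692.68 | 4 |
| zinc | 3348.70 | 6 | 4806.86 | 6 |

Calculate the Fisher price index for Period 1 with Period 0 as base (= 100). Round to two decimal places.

Laspeyres component (base-period weights):
ΣP(Period 1)Q(Period 0) = 13310.84×10 + 270.50×7 + 692.68×4 + 4806.86×6 = 133108.4 + 1893.5 + 2770.72 + 28841.16 = 166613.78
ΣP(Period 0)Q(Period 0) = 14780.27×10 + 299.00×7 + 510.08×4 + 3348.70×6 = 147802.7 + 2093 + 2040.32 + 20092.2 = 172028.22
L = 166613.78 / 172028.22 × 100 = 96.8526
Paasche component (current-period weights):
ΣP(Period 1)Q(Period 1) = 13310.84×12 + 270.50×9 + 692.68×4 + 4806.86×6 = 159730.08 + 2434.5 + 2770.72 + 28841.16 = 193776.46
ΣP(Period 0)Q(Period 1) = 14780.27×12 + 299.00×9 + 510.08×4 + 3348.70×6 = 177363.24 + 2691 + 2040.32 + 20092.2 = 202186.76
P = 193776.46 / 202186.76 × 100 = 95.8403
Fisher = √(L × P) = √(96.8526 × 95.8403) = 96.3451

96.35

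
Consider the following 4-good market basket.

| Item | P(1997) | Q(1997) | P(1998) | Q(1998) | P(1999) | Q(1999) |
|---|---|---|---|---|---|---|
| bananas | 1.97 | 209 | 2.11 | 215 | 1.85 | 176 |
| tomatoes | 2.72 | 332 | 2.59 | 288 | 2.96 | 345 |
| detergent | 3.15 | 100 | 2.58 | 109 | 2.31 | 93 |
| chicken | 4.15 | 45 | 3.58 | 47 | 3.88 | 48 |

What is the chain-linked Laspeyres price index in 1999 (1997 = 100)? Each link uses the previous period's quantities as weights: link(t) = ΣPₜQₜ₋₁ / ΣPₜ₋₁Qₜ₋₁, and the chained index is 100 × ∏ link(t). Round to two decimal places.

Link 1997→1998:
ΣP(1998)Q(1997) = 2.11×209 + 2.59×332 + 2.58×100 + 3.58×45 = 440.99 + 859.88 + 258 + 161.1 = 1719.97
ΣP(1997)Q(1997) = 1.97×209 + 2.72×332 + 3.15×100 + 4.15×45 = 411.73 + 903.04 + 315 + 186.75 = 1816.52
link = 1719.97/1816.52 = 0.946849
Link 1998→1999:
ΣP(1999)Q(1998) = 1.85×215 + 2.96×288 + 2.31×109 + 3.88×47 = 397.75 + 852.48 + 251.79 + 182.36 = 1684.38
ΣP(1998)Q(1998) = 2.11×215 + 2.59×288 + 2.58×109 + 3.58×47 = 453.65 + 745.92 + 281.22 + 168.26 = 1649.05
link = 1684.38/1649.05 = 1.021424
Chained index = 100 × 0.946849 × 1.021424 = 96.7135

96.71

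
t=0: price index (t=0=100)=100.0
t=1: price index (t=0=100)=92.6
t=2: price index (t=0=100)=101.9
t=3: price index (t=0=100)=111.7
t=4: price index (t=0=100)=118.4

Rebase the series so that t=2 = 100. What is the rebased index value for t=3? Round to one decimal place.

Rebased(t=3) = 111.7 / 101.9 × 100 = 109.6173

109.6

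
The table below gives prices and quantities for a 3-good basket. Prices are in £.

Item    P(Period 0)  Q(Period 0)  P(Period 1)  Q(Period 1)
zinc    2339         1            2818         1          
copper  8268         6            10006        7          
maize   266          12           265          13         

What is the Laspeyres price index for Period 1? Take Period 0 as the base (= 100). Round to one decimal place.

119.8

Laspeyres price index uses base-period quantities as weights.
ΣP(Period 1)·Q(Period 0) = 2818×1 + 10006×6 + 265×12 = 2818 + 60036 + 3180 = 66034
ΣP(Period 0)·Q(Period 0) = 2339×1 + 8268×6 + 266×12 = 2339 + 49608 + 3192 = 55139
Index = 66034 / 55139 × 100 = 119.7592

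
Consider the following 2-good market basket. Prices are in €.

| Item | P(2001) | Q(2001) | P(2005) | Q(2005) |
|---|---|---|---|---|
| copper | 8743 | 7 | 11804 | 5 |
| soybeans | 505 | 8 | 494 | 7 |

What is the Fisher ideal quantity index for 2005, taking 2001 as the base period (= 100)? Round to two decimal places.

72.29

Laspeyres component (base-period weights):
ΣP(2001)Q(2005) = 8743×5 + 505×7 = 43715 + 3535 = 47250
ΣP(2001)Q(2001) = 8743×7 + 505×8 = 61201 + 4040 = 65241
L = 47250 / 65241 × 100 = 72.4238
Paasche component (current-period weights):
ΣP(2005)Q(2005) = 11804×5 + 494×7 = 59020 + 3458 = 62478
ΣP(2005)Q(2001) = 11804×7 + 494×8 = 82628 + 3952 = 86580
P = 62478 / 86580 × 100 = 72.1622
Fisher = √(L × P) = √(72.4238 × 72.1622) = 72.2929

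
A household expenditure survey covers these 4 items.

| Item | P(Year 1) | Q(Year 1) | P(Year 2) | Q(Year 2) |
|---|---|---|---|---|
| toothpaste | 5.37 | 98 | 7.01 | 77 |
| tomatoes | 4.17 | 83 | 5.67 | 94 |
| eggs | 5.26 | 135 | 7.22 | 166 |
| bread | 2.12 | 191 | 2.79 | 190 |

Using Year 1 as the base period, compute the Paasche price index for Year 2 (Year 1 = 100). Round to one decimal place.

134.6

Paasche price index uses current-period quantities as weights.
ΣP(Year 2)·Q(Year 2) = 7.01×77 + 5.67×94 + 7.22×166 + 2.79×190 = 539.77 + 532.98 + 1198.52 + 530.1 = 2801.37
ΣP(Year 1)·Q(Year 2) = 5.37×77 + 4.17×94 + 5.26×166 + 2.12×190 = 413.49 + 391.98 + 873.16 + 402.8 = 2081.43
Index = 2801.37 / 2081.43 × 100 = 134.5887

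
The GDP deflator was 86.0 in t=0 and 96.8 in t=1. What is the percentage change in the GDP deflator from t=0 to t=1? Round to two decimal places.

Change = (96.8 − 86.0) / 86.0 × 100
       = 10.8 / 86.0 × 100 = 12.5581%

12.56%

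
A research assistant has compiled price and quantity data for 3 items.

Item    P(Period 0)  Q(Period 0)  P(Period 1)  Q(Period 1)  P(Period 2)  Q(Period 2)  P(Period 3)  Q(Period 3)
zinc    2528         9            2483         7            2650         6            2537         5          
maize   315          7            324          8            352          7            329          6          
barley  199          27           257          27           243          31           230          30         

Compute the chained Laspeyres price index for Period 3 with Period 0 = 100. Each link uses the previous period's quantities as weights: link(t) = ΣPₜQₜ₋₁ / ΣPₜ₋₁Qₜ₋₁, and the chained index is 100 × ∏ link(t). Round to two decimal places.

Link Period 0→Period 1:
ΣP(Period 1)Q(Period 0) = 2483×9 + 324×7 + 257×27 = 22347 + 2268 + 6939 = 31554
ΣP(Period 0)Q(Period 0) = 2528×9 + 315×7 + 199×27 = 22752 + 2205 + 5373 = 30330
link = 31554/30330 = 1.040356
Link Period 1→Period 2:
ΣP(Period 2)Q(Period 1) = 2650×7 + 352×8 + 243×27 = 18550 + 2816 + 6561 = 27927
ΣP(Period 1)Q(Period 1) = 2483×7 + 324×8 + 257×27 = 17381 + 2592 + 6939 = 26912
link = 27927/26912 = 1.037716
Link Period 2→Period 3:
ΣP(Period 3)Q(Period 2) = 2537×6 + 329×7 + 230×31 = 15222 + 2303 + 7130 = 24655
ΣP(Period 2)Q(Period 2) = 2650×6 + 352×7 + 243×31 = 15900 + 2464 + 7533 = 25897
link = 24655/25897 = 0.952041
Chained index = 100 × 1.040356 × 1.037716 × 0.952041 = 102.7817

102.78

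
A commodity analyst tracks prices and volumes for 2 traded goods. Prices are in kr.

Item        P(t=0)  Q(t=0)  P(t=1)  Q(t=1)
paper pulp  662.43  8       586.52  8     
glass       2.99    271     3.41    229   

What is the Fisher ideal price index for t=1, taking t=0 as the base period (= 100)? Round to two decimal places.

Laspeyres component (base-period weights):
ΣP(t=1)Q(t=0) = 586.52×8 + 3.41×271 = 4692.16 + 924.11 = 5616.27
ΣP(t=0)Q(t=0) = 662.43×8 + 2.99×271 = 5299.44 + 810.29 = 6109.73
L = 5616.27 / 6109.73 × 100 = 91.9234
Paasche component (current-period weights):
ΣP(t=1)Q(t=1) = 586.52×8 + 3.41×229 = 4692.16 + 780.89 = 5473.05
ΣP(t=0)Q(t=1) = 662.43×8 + 2.99×229 = 5299.44 + 684.71 = 5984.15
P = 5473.05 / 5984.15 × 100 = 91.4591
Fisher = √(L × P) = √(91.9234 × 91.4591) = 91.6909

91.69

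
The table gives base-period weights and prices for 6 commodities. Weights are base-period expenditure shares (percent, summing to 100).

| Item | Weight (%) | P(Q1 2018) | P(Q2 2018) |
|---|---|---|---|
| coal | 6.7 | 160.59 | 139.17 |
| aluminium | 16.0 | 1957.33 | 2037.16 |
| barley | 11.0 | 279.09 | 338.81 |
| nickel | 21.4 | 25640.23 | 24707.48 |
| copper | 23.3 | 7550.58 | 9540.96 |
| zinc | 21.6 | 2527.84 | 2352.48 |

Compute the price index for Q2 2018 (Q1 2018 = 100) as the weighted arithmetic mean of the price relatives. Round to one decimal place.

106.0

coal: 6.7 × (139.17/160.59) = 6.7 × 0.866617 = 5.8063
aluminium: 16.0 × (2037.16/1957.33) = 16.0 × 1.040785 = 16.6526
barley: 11.0 × (338.81/279.09) = 11.0 × 1.213981 = 13.3538
nickel: 21.4 × (24707.48/25640.23) = 21.4 × 0.963622 = 20.6215
copper: 23.3 × (9540.96/7550.58) = 23.3 × 1.263606 = 29.4420
zinc: 21.6 × (2352.48/2527.84) = 21.6 × 0.930629 = 20.1016
Index = Σ wᵢ·(p₁ᵢ/p₀ᵢ) = 5.8063 + 16.6526 + 13.3538 + 20.6215 + 29.4420 + 20.1016 = 105.9778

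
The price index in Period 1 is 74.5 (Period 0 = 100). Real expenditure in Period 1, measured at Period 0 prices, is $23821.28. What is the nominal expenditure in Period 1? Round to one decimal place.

Nominal = Real × (Index/100) = 23821.28 × (74.5/100)
        = 23821.28 × 0.745 = 17746.8536

17746.9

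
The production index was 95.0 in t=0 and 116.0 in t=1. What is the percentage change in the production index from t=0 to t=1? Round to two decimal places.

Change = (116.0 − 95.0) / 95.0 × 100
       = 21.0 / 95.0 × 100 = 22.1053%

22.11%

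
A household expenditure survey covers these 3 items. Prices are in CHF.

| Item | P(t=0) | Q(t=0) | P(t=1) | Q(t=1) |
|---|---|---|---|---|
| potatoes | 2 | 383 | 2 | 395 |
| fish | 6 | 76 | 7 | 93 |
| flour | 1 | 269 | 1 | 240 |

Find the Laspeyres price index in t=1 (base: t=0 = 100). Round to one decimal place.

105.1

Laspeyres price index uses base-period quantities as weights.
ΣP(t=1)·Q(t=0) = 2×383 + 7×76 + 1×269 = 766 + 532 + 269 = 1567
ΣP(t=0)·Q(t=0) = 2×383 + 6×76 + 1×269 = 766 + 456 + 269 = 1491
Index = 1567 / 1491 × 100 = 105.0973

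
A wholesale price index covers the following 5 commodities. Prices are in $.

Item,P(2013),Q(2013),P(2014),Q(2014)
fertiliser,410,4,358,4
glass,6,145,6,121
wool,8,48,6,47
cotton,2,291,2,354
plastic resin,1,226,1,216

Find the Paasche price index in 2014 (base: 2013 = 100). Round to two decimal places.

Paasche price index uses current-period quantities as weights.
ΣP(2014)·Q(2014) = 358×4 + 6×121 + 6×47 + 2×354 + 1×216 = 1432 + 726 + 282 + 708 + 216 = 3364
ΣP(2013)·Q(2014) = 410×4 + 6×121 + 8×47 + 2×354 + 1×216 = 1640 + 726 + 376 + 708 + 216 = 3666
Index = 3364 / 3666 × 100 = 91.7621

91.76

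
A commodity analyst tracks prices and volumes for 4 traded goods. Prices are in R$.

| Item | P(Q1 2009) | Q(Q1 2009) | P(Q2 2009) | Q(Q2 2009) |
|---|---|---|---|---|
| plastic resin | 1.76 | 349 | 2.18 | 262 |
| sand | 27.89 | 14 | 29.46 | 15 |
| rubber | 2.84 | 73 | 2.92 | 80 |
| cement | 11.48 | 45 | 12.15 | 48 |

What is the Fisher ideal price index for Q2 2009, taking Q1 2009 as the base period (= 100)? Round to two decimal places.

111.11

Laspeyres component (base-period weights):
ΣP(Q2 2009)Q(Q1 2009) = 2.18×349 + 29.46×14 + 2.92×73 + 12.15×45 = 760.82 + 412.44 + 213.16 + 546.75 = 1933.17
ΣP(Q1 2009)Q(Q1 2009) = 1.76×349 + 27.89×14 + 2.84×73 + 11.48×45 = 614.24 + 390.46 + 207.32 + 516.6 = 1728.62
L = 1933.17 / 1728.62 × 100 = 111.8331
Paasche component (current-period weights):
ΣP(Q2 2009)Q(Q2 2009) = 2.18×262 + 29.46×15 + 2.92×80 + 12.15×48 = 571.16 + 441.9 + 233.6 + 583.2 = 1829.86
ΣP(Q1 2009)Q(Q2 2009) = 1.76×262 + 27.89×15 + 2.84×80 + 11.48×48 = 461.12 + 418.35 + 227.2 + 551.04 = 1657.71
P = 1829.86 / 1657.71 × 100 = 110.3848
Fisher = √(L × P) = √(111.8331 × 110.3848) = 111.1066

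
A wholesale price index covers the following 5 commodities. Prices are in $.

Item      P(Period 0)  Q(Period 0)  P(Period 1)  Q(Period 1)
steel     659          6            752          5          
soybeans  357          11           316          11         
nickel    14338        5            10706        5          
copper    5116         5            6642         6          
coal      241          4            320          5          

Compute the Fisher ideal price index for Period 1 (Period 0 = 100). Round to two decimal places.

Laspeyres component (base-period weights):
ΣP(Period 1)Q(Period 0) = 752×6 + 316×11 + 10706×5 + 6642×5 + 320×4 = 4512 + 3476 + 53530 + 33210 + 1280 = 96008
ΣP(Period 0)Q(Period 0) = 659×6 + 357×11 + 14338×5 + 5116×5 + 241×4 = 3954 + 3927 + 71690 + 25580 + 964 = 106115
L = 96008 / 106115 × 100 = 90.4754
Paasche component (current-period weights):
ΣP(Period 1)Q(Period 1) = 752×5 + 316×11 + 10706×5 + 6642×6 + 320×5 = 3760 + 3476 + 53530 + 39852 + 1600 = 102218
ΣP(Period 0)Q(Period 1) = 659×5 + 357×11 + 14338×5 + 5116×6 + 241×5 = 3295 + 3927 + 71690 + 30696 + 1205 = 110813
P = 102218 / 110813 × 100 = 92.2437
Fisher = √(L × P) = √(90.4754 × 92.2437) = 91.3553

91.36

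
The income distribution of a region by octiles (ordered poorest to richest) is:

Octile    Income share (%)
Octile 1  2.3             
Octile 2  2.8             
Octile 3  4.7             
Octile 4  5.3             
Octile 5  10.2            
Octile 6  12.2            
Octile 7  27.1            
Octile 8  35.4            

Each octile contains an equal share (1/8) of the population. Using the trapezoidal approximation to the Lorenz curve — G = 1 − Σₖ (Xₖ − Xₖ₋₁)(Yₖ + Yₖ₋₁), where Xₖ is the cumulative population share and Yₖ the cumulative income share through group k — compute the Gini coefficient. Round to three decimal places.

0.476

Cumulative income shares Yₖ: 0.0230, 0.0510, 0.0980, 0.1510, 0.2530, 0.3750, 0.6460, 1.0000
Σ (Xₖ−Xₖ₋₁)(Yₖ+Yₖ₋₁) = (1/8)(0.0230+0.0000) + (1/8)(0.0510+0.0230) + (1/8)(0.0980+0.0510) + (1/8)(0.1510+0.0980) + (1/8)(0.2530+0.1510) + (1/8)(0.3750+0.2530) + (1/8)(0.6460+0.3750) + (1/8)(1.0000+0.6460)
  = 0.0029 + 0.0092 + 0.0186 + 0.0311 + 0.0505 + 0.0785 + 0.1276 + 0.2057 = 0.5242
G = 1 − 0.5242 = 0.4758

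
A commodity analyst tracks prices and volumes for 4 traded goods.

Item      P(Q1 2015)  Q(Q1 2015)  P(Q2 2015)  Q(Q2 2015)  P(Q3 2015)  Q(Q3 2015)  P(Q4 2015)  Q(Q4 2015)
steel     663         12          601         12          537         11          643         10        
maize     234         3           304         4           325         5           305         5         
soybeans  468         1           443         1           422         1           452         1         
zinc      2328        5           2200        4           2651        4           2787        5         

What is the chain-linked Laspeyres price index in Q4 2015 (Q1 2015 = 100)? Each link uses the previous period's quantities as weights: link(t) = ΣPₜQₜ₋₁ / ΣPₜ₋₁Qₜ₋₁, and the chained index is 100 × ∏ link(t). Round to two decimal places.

Link Q1 2015→Q2 2015:
ΣP(Q2 2015)Q(Q1 2015) = 601×12 + 304×3 + 443×1 + 2200×5 = 7212 + 912 + 443 + 11000 = 19567
ΣP(Q1 2015)Q(Q1 2015) = 663×12 + 234×3 + 468×1 + 2328×5 = 7956 + 702 + 468 + 11640 = 20766
link = 19567/20766 = 0.942261
Link Q2 2015→Q3 2015:
ΣP(Q3 2015)Q(Q2 2015) = 537×12 + 325×4 + 422×1 + 2651×4 = 6444 + 1300 + 422 + 10604 = 18770
ΣP(Q2 2015)Q(Q2 2015) = 601×12 + 304×4 + 443×1 + 2200×4 = 7212 + 1216 + 443 + 8800 = 17671
link = 18770/17671 = 1.062192
Link Q3 2015→Q4 2015:
ΣP(Q4 2015)Q(Q3 2015) = 643×11 + 305×5 + 452×1 + 2787×4 = 7073 + 1525 + 452 + 11148 = 20198
ΣP(Q3 2015)Q(Q3 2015) = 537×11 + 325×5 + 422×1 + 2651×4 = 5907 + 1625 + 422 + 10604 = 18558
link = 20198/18558 = 1.088372
Chained index = 100 × 0.942261 × 1.062192 × 1.088372 = 108.9311

108.93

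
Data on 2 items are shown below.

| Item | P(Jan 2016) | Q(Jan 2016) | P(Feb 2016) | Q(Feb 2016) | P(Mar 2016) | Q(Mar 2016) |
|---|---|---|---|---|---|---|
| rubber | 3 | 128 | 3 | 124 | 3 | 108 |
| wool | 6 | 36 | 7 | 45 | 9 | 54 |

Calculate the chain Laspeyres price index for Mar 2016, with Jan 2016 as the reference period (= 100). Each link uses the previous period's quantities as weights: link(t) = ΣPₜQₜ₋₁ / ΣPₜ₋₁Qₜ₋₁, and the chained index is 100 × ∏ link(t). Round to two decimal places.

119.89

Link Jan 2016→Feb 2016:
ΣP(Feb 2016)Q(Jan 2016) = 3×128 + 7×36 = 384 + 252 = 636
ΣP(Jan 2016)Q(Jan 2016) = 3×128 + 6×36 = 384 + 216 = 600
link = 636/600 = 1.060000
Link Feb 2016→Mar 2016:
ΣP(Mar 2016)Q(Feb 2016) = 3×124 + 9×45 = 372 + 405 = 777
ΣP(Feb 2016)Q(Feb 2016) = 3×124 + 7×45 = 372 + 315 = 687
link = 777/687 = 1.131004
Chained index = 100 × 1.060000 × 1.131004 = 119.8865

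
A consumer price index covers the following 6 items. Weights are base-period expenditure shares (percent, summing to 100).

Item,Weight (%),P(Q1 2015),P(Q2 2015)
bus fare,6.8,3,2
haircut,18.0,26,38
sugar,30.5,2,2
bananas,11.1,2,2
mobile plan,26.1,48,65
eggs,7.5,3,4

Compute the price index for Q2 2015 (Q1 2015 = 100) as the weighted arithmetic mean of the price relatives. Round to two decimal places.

bus fare: 6.8 × (2/3) = 6.8 × 0.666667 = 4.5333
haircut: 18.0 × (38/26) = 18.0 × 1.461538 = 26.3077
sugar: 30.5 × (2/2) = 30.5 × 1.000000 = 30.5000
bananas: 11.1 × (2/2) = 11.1 × 1.000000 = 11.1000
mobile plan: 26.1 × (65/48) = 26.1 × 1.354167 = 35.3438
eggs: 7.5 × (4/3) = 7.5 × 1.333333 = 10.0000
Index = Σ wᵢ·(p₁ᵢ/p₀ᵢ) = 4.5333 + 26.3077 + 30.5000 + 11.1000 + 35.3438 + 10.0000 = 117.7848

117.78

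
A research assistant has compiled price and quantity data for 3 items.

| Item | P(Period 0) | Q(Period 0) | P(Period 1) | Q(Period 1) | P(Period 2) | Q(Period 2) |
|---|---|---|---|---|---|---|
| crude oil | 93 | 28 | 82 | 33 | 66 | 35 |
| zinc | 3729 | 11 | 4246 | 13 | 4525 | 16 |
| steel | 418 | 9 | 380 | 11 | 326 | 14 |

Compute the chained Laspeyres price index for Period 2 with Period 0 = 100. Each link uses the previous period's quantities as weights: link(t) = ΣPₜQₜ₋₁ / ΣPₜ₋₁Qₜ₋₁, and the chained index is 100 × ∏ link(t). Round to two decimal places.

Link Period 0→Period 1:
ΣP(Period 1)Q(Period 0) = 82×28 + 4246×11 + 380×9 = 2296 + 46706 + 3420 = 52422
ΣP(Period 0)Q(Period 0) = 93×28 + 3729×11 + 418×9 = 2604 + 41019 + 3762 = 47385
link = 52422/47385 = 1.106299
Link Period 1→Period 2:
ΣP(Period 2)Q(Period 1) = 66×33 + 4525×13 + 326×11 = 2178 + 58825 + 3586 = 64589
ΣP(Period 1)Q(Period 1) = 82×33 + 4246×13 + 380×11 = 2706 + 55198 + 4180 = 62084
link = 64589/62084 = 1.040349
Chained index = 100 × 1.106299 × 1.040349 = 115.0937

115.09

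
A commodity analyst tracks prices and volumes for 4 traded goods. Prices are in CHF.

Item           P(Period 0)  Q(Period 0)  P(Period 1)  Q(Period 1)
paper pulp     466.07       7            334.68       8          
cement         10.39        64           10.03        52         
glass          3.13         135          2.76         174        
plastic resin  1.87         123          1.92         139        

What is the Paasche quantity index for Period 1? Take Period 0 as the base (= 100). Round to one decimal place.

109.8

Paasche quantity index uses current-period prices as weights.
ΣP(Period 1)·Q(Period 1) = 334.68×8 + 10.03×52 + 2.76×174 + 1.92×139 = 2677.44 + 521.56 + 480.24 + 266.88 = 3946.12
ΣP(Period 1)·Q(Period 0) = 334.68×7 + 10.03×64 + 2.76×135 + 1.92×123 = 2342.76 + 641.92 + 372.6 + 236.16 = 3593.44
Index = 3946.12 / 3593.44 × 100 = 109.8146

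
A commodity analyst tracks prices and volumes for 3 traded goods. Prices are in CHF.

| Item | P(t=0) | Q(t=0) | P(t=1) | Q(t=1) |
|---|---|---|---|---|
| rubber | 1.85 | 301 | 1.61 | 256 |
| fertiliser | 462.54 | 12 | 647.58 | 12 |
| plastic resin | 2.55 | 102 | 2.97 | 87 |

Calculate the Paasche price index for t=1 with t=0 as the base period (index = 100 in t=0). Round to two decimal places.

Paasche price index uses current-period quantities as weights.
ΣP(t=1)·Q(t=1) = 1.61×256 + 647.58×12 + 2.97×87 = 412.16 + 7770.96 + 258.39 = 8441.51
ΣP(t=0)·Q(t=1) = 1.85×256 + 462.54×12 + 2.55×87 = 473.6 + 5550.48 + 221.85 = 6245.93
Index = 8441.51 / 6245.93 × 100 = 135.1522

135.15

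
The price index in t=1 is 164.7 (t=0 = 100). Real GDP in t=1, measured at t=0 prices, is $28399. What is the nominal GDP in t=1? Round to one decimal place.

46773.2

Nominal = Real × (Index/100) = 28399 × (164.7/100)
        = 28399 × 1.647 = 46773.1530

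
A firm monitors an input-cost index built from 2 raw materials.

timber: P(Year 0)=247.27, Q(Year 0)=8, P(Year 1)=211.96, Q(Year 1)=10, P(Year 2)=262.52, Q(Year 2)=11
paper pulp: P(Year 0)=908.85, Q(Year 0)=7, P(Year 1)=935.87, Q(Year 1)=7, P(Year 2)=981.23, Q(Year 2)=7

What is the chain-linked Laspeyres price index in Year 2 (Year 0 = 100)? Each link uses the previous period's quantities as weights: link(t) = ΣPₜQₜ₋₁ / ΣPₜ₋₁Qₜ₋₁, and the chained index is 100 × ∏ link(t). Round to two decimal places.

Link Year 0→Year 1:
ΣP(Year 1)Q(Year 0) = 211.96×8 + 935.87×7 = 1695.68 + 6551.09 = 8246.77
ΣP(Year 0)Q(Year 0) = 247.27×8 + 908.85×7 = 1978.16 + 6361.95 = 8340.11
link = 8246.77/8340.11 = 0.988808
Link Year 1→Year 2:
ΣP(Year 2)Q(Year 1) = 262.52×10 + 981.23×7 = 2625.2 + 6868.61 = 9493.81
ΣP(Year 1)Q(Year 1) = 211.96×10 + 935.87×7 = 2119.6 + 6551.09 = 8670.69
link = 9493.81/8670.69 = 1.094931
Chained index = 100 × 0.988808 × 1.094931 = 108.2677

108.27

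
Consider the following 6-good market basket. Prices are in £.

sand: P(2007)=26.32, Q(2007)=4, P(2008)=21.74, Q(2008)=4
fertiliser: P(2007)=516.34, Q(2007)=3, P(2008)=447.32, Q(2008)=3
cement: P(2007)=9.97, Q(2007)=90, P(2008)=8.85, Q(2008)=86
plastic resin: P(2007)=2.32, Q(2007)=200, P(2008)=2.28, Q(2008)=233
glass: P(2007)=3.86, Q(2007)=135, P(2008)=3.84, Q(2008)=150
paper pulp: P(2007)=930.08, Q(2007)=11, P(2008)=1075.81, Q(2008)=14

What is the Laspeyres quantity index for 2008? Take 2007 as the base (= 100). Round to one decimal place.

Laspeyres quantity index uses base-period prices as weights.
ΣP(2007)·Q(2008) = 26.32×4 + 516.34×3 + 9.97×86 + 2.32×233 + 3.86×150 + 930.08×14 = 105.28 + 1549.02 + 857.42 + 540.56 + 579 + 13021.12 = 16652.4
ΣP(2007)·Q(2007) = 26.32×4 + 516.34×3 + 9.97×90 + 2.32×200 + 3.86×135 + 930.08×11 = 105.28 + 1549.02 + 897.3 + 464 + 521.1 + 10230.88 = 13767.58
Index = 16652.4 / 13767.58 × 100 = 120.9537

121.0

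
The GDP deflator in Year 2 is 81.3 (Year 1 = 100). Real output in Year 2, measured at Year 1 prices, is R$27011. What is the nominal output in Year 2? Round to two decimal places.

21959.94

Nominal = Real × (Index/100) = 27011 × (81.3/100)
        = 27011 × 0.813 = 21959.9430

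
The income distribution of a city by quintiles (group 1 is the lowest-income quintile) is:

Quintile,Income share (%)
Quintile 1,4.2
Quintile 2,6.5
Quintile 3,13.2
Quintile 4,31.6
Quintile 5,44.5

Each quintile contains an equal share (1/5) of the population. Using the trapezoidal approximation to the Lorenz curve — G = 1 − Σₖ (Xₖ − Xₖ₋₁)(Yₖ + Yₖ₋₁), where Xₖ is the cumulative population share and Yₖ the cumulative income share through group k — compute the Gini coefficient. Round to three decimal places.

Cumulative income shares Yₖ: 0.0420, 0.1070, 0.2390, 0.5550, 1.0000
Σ (Xₖ−Xₖ₋₁)(Yₖ+Yₖ₋₁) = (1/5)(0.0420+0.0000) + (1/5)(0.1070+0.0420) + (1/5)(0.2390+0.1070) + (1/5)(0.5550+0.2390) + (1/5)(1.0000+0.5550)
  = 0.0084 + 0.0298 + 0.0692 + 0.1588 + 0.3110 = 0.5772
G = 1 − 0.5772 = 0.4228

0.423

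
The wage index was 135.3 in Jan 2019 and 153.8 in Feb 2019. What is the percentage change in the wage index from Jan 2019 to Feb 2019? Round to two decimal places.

Change = (153.8 − 135.3) / 135.3 × 100
       = 18.5 / 135.3 × 100 = 13.6733%

13.67%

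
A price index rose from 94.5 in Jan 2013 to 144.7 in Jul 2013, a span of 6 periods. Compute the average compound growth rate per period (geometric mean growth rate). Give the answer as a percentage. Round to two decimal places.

Growth factor = (144.7/94.5)^(1/6) = (1.531217)^(1/6) = 1.073592
Growth rate = 1.073592 − 1 = 0.073592 = 7.3592%

7.36%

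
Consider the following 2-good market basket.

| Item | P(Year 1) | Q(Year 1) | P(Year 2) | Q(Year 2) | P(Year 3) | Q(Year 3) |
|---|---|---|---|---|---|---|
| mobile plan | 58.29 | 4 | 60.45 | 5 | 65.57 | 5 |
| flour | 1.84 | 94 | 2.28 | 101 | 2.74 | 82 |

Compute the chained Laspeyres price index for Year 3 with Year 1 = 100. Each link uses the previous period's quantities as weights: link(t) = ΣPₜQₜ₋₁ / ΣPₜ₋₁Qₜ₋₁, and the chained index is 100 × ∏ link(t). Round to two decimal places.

127.51

Link Year 1→Year 2:
ΣP(Year 2)Q(Year 1) = 60.45×4 + 2.28×94 = 241.8 + 214.32 = 456.12
ΣP(Year 1)Q(Year 1) = 58.29×4 + 1.84×94 = 233.16 + 172.96 = 406.12
link = 456.12/406.12 = 1.123116
Link Year 2→Year 3:
ΣP(Year 3)Q(Year 2) = 65.57×5 + 2.74×101 = 327.85 + 276.74 = 604.59
ΣP(Year 2)Q(Year 2) = 60.45×5 + 2.28×101 = 302.25 + 230.28 = 532.53
link = 604.59/532.53 = 1.135316
Chained index = 100 × 1.123116 × 1.135316 = 127.5092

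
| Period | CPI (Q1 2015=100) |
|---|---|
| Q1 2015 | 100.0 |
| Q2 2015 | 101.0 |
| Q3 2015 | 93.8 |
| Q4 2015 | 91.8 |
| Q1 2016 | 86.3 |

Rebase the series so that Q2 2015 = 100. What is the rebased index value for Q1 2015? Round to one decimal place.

Rebased(Q1 2015) = 100.0 / 101.0 × 100 = 99.0099

99.0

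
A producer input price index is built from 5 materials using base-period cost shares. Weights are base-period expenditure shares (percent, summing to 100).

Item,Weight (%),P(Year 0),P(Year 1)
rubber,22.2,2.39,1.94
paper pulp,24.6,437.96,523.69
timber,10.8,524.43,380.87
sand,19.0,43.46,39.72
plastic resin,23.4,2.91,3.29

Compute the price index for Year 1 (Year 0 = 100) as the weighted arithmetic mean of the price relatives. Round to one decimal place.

99.1

rubber: 22.2 × (1.94/2.39) = 22.2 × 0.811715 = 18.0201
paper pulp: 24.6 × (523.69/437.96) = 24.6 × 1.195748 = 29.4154
timber: 10.8 × (380.87/524.43) = 10.8 × 0.726255 = 7.8436
sand: 19.0 × (39.72/43.46) = 19.0 × 0.913944 = 17.3649
plastic resin: 23.4 × (3.29/2.91) = 23.4 × 1.130584 = 26.4557
Index = Σ wᵢ·(p₁ᵢ/p₀ᵢ) = 18.0201 + 29.4154 + 7.8436 + 17.3649 + 26.4557 = 99.0997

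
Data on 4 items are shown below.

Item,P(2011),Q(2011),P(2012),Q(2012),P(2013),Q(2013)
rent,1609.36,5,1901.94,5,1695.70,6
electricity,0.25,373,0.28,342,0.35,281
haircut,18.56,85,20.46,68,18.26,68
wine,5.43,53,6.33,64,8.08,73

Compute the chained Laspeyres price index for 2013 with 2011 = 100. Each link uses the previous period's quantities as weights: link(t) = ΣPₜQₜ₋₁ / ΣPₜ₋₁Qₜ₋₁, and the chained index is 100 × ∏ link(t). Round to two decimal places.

Link 2011→2012:
ΣP(2012)Q(2011) = 1901.94×5 + 0.28×373 + 20.46×85 + 6.33×53 = 9509.7 + 104.44 + 1739.1 + 335.49 = 11688.73
ΣP(2011)Q(2011) = 1609.36×5 + 0.25×373 + 18.56×85 + 5.43×53 = 8046.8 + 93.25 + 1577.6 + 287.79 = 10005.44
link = 11688.73/10005.44 = 1.168237
Link 2012→2013:
ΣP(2013)Q(2012) = 1695.70×5 + 0.35×342 + 18.26×68 + 8.08×64 = 8478.5 + 119.7 + 1241.68 + 517.12 = 10357
ΣP(2012)Q(2012) = 1901.94×5 + 0.28×342 + 20.46×68 + 6.33×64 = 9509.7 + 95.76 + 1391.28 + 405.12 = 11401.86
link = 10357/11401.86 = 0.908361
Chained index = 100 × 1.168237 × 0.908361 = 106.1181

106.12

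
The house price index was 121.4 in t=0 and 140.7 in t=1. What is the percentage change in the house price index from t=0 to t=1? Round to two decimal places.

15.90%

Change = (140.7 − 121.4) / 121.4 × 100
       = 19.3 / 121.4 × 100 = 15.8979%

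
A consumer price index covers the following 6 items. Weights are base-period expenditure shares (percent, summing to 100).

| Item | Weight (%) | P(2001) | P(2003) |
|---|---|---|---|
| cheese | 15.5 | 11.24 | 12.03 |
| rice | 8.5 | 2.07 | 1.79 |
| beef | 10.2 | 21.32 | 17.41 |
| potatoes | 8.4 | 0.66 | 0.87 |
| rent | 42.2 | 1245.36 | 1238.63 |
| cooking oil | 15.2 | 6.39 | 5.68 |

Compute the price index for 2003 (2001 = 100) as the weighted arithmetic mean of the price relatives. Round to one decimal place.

98.8

cheese: 15.5 × (12.03/11.24) = 15.5 × 1.070285 = 16.5894
rice: 8.5 × (1.79/2.07) = 8.5 × 0.864734 = 7.3502
beef: 10.2 × (17.41/21.32) = 10.2 × 0.816604 = 8.3294
potatoes: 8.4 × (0.87/0.66) = 8.4 × 1.318182 = 11.0727
rent: 42.2 × (1238.63/1245.36) = 42.2 × 0.994596 = 41.9719
cooking oil: 15.2 × (5.68/6.39) = 15.2 × 0.888889 = 13.5111
Index = Σ wᵢ·(p₁ᵢ/p₀ᵢ) = 16.5894 + 7.3502 + 8.3294 + 11.0727 + 41.9719 + 13.5111 = 98.8248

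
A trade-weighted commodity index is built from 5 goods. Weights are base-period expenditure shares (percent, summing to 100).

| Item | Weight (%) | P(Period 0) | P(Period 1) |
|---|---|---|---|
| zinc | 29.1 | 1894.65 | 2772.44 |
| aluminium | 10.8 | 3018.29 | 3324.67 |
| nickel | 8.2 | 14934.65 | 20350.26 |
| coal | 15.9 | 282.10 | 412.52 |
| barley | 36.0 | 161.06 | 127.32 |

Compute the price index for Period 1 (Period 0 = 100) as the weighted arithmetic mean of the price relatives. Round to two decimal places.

117.36

zinc: 29.1 × (2772.44/1894.65) = 29.1 × 1.463299 = 42.5820
aluminium: 10.8 × (3324.67/3018.29) = 10.8 × 1.101508 = 11.8963
nickel: 8.2 × (20350.26/14934.65) = 8.2 × 1.362620 = 11.1735
coal: 15.9 × (412.52/282.10) = 15.9 × 1.462318 = 23.2509
barley: 36.0 × (127.32/161.06) = 36.0 × 0.790513 = 28.4585
Index = Σ wᵢ·(p₁ᵢ/p₀ᵢ) = 42.5820 + 11.8963 + 11.1735 + 23.2509 + 28.4585 = 117.3611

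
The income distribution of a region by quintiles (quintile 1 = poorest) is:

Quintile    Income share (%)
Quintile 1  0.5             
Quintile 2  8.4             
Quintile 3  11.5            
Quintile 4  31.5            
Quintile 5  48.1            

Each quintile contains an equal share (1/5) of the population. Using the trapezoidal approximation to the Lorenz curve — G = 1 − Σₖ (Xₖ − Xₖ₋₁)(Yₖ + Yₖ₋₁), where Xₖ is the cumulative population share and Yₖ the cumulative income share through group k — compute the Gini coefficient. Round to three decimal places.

Cumulative income shares Yₖ: 0.0050, 0.0890, 0.2040, 0.5190, 1.0000
Σ (Xₖ−Xₖ₋₁)(Yₖ+Yₖ₋₁) = (1/5)(0.0050+0.0000) + (1/5)(0.0890+0.0050) + (1/5)(0.2040+0.0890) + (1/5)(0.5190+0.2040) + (1/5)(1.0000+0.5190)
  = 0.0010 + 0.0188 + 0.0586 + 0.1446 + 0.3038 = 0.5268
G = 1 − 0.5268 = 0.4732

0.473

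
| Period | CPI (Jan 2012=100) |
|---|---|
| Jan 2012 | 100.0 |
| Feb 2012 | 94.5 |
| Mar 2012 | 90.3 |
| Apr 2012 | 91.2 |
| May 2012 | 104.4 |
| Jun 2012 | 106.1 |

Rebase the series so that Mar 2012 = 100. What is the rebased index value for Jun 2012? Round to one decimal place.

117.5

Rebased(Jun 2012) = 106.1 / 90.3 × 100 = 117.4972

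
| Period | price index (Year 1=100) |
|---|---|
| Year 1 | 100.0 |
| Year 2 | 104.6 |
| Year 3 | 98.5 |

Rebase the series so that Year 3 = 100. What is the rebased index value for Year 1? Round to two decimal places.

101.52

Rebased(Year 1) = 100.0 / 98.5 × 100 = 101.5228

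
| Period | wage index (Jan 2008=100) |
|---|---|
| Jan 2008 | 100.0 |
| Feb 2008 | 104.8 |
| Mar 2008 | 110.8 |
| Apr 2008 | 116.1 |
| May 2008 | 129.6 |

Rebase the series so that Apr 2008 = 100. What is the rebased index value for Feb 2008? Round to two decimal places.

Rebased(Feb 2008) = 104.8 / 116.1 × 100 = 90.2670

90.27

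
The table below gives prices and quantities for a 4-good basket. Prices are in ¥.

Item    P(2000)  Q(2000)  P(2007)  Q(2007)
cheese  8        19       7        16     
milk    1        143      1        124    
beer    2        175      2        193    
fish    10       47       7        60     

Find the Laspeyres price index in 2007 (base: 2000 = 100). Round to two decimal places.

85.65

Laspeyres price index uses base-period quantities as weights.
ΣP(2007)·Q(2000) = 7×19 + 1×143 + 2×175 + 7×47 = 133 + 143 + 350 + 329 = 955
ΣP(2000)·Q(2000) = 8×19 + 1×143 + 2×175 + 10×47 = 152 + 143 + 350 + 470 = 1115
Index = 955 / 1115 × 100 = 85.6502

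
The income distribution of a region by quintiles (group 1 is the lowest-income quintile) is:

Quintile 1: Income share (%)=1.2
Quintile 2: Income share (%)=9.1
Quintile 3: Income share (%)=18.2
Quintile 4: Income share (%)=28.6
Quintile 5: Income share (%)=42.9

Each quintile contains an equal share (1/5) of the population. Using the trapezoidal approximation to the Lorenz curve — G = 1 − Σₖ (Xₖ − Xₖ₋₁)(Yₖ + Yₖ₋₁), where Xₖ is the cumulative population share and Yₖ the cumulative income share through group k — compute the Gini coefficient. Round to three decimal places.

0.412

Cumulative income shares Yₖ: 0.0120, 0.1030, 0.2850, 0.5710, 1.0000
Σ (Xₖ−Xₖ₋₁)(Yₖ+Yₖ₋₁) = (1/5)(0.0120+0.0000) + (1/5)(0.1030+0.0120) + (1/5)(0.2850+0.1030) + (1/5)(0.5710+0.2850) + (1/5)(1.0000+0.5710)
  = 0.0024 + 0.0230 + 0.0776 + 0.1712 + 0.3142 = 0.5884
G = 1 − 0.5884 = 0.4116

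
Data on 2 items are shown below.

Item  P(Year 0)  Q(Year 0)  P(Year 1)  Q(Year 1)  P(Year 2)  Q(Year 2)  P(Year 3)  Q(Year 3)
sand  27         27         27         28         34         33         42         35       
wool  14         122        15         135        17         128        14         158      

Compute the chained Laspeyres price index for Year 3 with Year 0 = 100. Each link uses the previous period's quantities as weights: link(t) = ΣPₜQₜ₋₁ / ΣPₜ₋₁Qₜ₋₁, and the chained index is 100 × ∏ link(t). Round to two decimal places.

118.14

Link Year 0→Year 1:
ΣP(Year 1)Q(Year 0) = 27×27 + 15×122 = 729 + 1830 = 2559
ΣP(Year 0)Q(Year 0) = 27×27 + 14×122 = 729 + 1708 = 2437
link = 2559/2437 = 1.050062
Link Year 1→Year 2:
ΣP(Year 2)Q(Year 1) = 34×28 + 17×135 = 952 + 2295 = 3247
ΣP(Year 1)Q(Year 1) = 27×28 + 15×135 = 756 + 2025 = 2781
link = 3247/2781 = 1.167566
Link Year 2→Year 3:
ΣP(Year 3)Q(Year 2) = 42×33 + 14×128 = 1386 + 1792 = 3178
ΣP(Year 2)Q(Year 2) = 34×33 + 17×128 = 1122 + 2176 = 3298
link = 3178/3298 = 0.963614
Chained index = 100 × 1.050062 × 1.167566 × 0.963614 = 118.1406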